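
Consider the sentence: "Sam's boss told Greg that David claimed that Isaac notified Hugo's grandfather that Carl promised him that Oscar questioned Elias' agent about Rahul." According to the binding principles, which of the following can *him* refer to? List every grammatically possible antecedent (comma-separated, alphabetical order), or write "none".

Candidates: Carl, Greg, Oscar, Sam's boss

*him* is a pronoun; Principle B requires it to be free in its binding domain — the clause headed by 'promised'.
— Carl: subject of the clause headed by 'promised'; c-commands the pronoun within its binding domain — blocked (Principle B).
— Greg: object of the matrix clause; c-commands the pronoun but lies outside its binding domain — allowed.
— Oscar: subject of the clause headed by 'questioned'; is c-commanded by the pronoun; coreference would bind this R-expression — blocked (Principle C).
— Sam's boss: subject of the matrix clause; c-commands the pronoun but lies outside its binding domain — allowed.

Greg, Sam's boss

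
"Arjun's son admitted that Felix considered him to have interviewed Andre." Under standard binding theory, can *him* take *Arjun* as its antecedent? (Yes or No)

*him* is a pronoun; Principle B requires it to be free in its binding domain — the clause headed by 'considered'.
— Arjun: possessor inside the subject DP of the matrix clause; does not c-command the pronoun — Principle B does not apply; allowed.

Yes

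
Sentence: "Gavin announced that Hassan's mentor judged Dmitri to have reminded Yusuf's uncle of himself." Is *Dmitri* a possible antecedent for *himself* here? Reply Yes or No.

*himself* is a reflexive; Principle A requires it to be bound within its binding domain — the clause headed by 'reminded'.
— Dmitri: subject of the clause headed by 'reminded'; c-commands the reflexive within its binding domain — allowed (Principle A).

Yes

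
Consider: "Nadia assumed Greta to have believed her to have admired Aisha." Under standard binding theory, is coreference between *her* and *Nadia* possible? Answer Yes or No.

*Nadia* is an R-expression; Principle C requires it to be free (not bound by any c-commanding expression).
— her: subject of the clause headed by 'admired'; the pronoun does not c-command the R-expression — coreference allowed.

Yes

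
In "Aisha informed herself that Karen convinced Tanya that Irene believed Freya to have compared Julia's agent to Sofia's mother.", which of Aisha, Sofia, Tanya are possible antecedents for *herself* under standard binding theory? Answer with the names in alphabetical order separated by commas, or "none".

Aisha

*herself* is a reflexive; Principle A requires it to be bound within its binding domain — the matrix clause.
— Aisha: subject of the matrix clause; c-commands the reflexive within its binding domain — allowed (Principle A).
— Sofia: possessor inside the second object DP of the clause headed by 'compared'; does not c-command the reflexive — cannot bind it (Principle A).
— Tanya: object of the clause headed by 'convinced'; does not c-command the reflexive — cannot bind it (Principle A).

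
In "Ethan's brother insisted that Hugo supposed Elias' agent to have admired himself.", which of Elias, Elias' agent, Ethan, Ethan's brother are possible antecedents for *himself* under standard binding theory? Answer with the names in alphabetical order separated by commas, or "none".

*himself* is a reflexive; Principle A requires it to be bound within its binding domain — the clause headed by 'admired'.
— Elias: possessor inside the subject DP of the clause headed by 'admired'; does not c-command the reflexive — cannot bind it (Principle A).
— Elias' agent: subject of the clause headed by 'admired'; c-commands the reflexive within its binding domain — allowed (Principle A).
— Ethan: possessor inside the subject DP of the matrix clause; does not c-command the reflexive — cannot bind it (Principle A).
— Ethan's brother: subject of the matrix clause; c-commands the reflexive but lies outside its binding domain — cannot bind it (Principle A).

Elias' agent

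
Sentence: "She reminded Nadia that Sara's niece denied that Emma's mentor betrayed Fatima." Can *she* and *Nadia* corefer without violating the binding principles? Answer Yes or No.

*Nadia* is an R-expression; Principle C requires it to be free (not bound by any c-commanding expression).
— she: subject of the matrix clause; the pronoun c-commands the R-expression — coreference blocked (Principle C).

No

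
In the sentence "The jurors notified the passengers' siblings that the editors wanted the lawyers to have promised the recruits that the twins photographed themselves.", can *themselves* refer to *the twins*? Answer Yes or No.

*themselves* is a reflexive; Principle A requires it to be bound within its binding domain — the clause headed by 'photographed'.
— the twins: subject of the clause headed by 'photographed'; c-commands the reflexive within its binding domain — allowed (Principle A).

Yes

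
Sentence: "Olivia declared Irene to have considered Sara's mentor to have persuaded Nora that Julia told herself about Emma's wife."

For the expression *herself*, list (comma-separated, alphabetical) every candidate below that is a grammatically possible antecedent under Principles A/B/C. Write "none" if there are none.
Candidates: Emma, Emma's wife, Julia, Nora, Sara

Julia

*herself* is a reflexive; Principle A requires it to be bound within its binding domain — the clause headed by 'told'.
— Emma: possessor inside the second object DP of the clause headed by 'told'; does not c-command the reflexive — cannot bind it (Principle A).
— Emma's wife: second object of the clause headed by 'told'; does not c-command the reflexive — cannot bind it (Principle A).
— Julia: subject of the clause headed by 'told'; c-commands the reflexive within its binding domain — allowed (Principle A).
— Nora: object of the clause headed by 'persuaded'; c-commands the reflexive but lies outside its binding domain — cannot bind it (Principle A).
— Sara: possessor inside the subject DP of the clause headed by 'persuaded'; does not c-command the reflexive — cannot bind it (Principle A).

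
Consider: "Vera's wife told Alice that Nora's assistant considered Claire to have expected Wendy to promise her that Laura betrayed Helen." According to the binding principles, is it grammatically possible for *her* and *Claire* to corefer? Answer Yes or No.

*her* is a pronoun; Principle B requires it to be free in its binding domain — the clause headed by 'promise'.
— Claire: subject of the clause headed by 'expected'; c-commands the pronoun but lies outside its binding domain — allowed.

Yes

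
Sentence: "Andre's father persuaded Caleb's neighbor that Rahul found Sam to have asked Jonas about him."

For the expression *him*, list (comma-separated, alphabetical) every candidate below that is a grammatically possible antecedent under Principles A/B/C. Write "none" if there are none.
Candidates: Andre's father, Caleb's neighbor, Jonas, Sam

*him* is a pronoun; Principle B requires it to be free in its binding domain — the clause headed by 'asked'.
— Andre's father: subject of the matrix clause; c-commands the pronoun but lies outside its binding domain — allowed.
— Caleb's neighbor: object of the matrix clause; c-commands the pronoun but lies outside its binding domain — allowed.
— Jonas: object of the clause headed by 'asked'; c-commands the pronoun within its binding domain — blocked (Principle B).
— Sam: subject of the clause headed by 'asked'; c-commands the pronoun within its binding domain — blocked (Principle B).

Andre's father, Caleb's neighbor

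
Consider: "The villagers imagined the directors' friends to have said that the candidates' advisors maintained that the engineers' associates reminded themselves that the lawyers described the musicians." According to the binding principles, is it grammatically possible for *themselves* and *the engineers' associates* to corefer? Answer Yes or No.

*themselves* is a reflexive; Principle A requires it to be bound within its binding domain — the clause headed by 'reminded'.
— the engineers' associates: subject of the clause headed by 'reminded'; c-commands the reflexive within its binding domain — allowed (Principle A).

Yes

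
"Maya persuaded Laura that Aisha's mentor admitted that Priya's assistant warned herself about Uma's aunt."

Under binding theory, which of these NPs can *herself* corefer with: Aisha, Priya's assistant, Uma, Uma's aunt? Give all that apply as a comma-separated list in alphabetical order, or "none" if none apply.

Priya's assistant

*herself* is a reflexive; Principle A requires it to be bound within its binding domain — the clause headed by 'warned'.
— Aisha: possessor inside the subject DP of the clause headed by 'admitted'; does not c-command the reflexive — cannot bind it (Principle A).
— Priya's assistant: subject of the clause headed by 'warned'; c-commands the reflexive within its binding domain — allowed (Principle A).
— Uma: possessor inside the second object DP of the clause headed by 'warned'; does not c-command the reflexive — cannot bind it (Principle A).
— Uma's aunt: second object of the clause headed by 'warned'; does not c-command the reflexive — cannot bind it (Principle A).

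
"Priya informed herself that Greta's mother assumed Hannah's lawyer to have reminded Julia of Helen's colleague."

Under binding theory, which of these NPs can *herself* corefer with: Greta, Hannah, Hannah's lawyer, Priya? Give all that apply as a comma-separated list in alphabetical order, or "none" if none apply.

Priya

*herself* is a reflexive; Principle A requires it to be bound within its binding domain — the matrix clause.
— Greta: possessor inside the subject DP of the clause headed by 'assumed'; does not c-command the reflexive — cannot bind it (Principle A).
— Hannah: possessor inside the subject DP of the clause headed by 'reminded'; does not c-command the reflexive — cannot bind it (Principle A).
— Hannah's lawyer: subject of the clause headed by 'reminded'; does not c-command the reflexive — cannot bind it (Principle A).
— Priya: subject of the matrix clause; c-commands the reflexive within its binding domain — allowed (Principle A).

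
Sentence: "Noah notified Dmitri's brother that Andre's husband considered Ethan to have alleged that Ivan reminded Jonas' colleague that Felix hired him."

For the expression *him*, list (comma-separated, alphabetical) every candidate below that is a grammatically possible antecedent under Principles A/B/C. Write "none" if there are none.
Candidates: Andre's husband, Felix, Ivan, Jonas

Andre's husband, Ivan, Jonas

*him* is a pronoun; Principle B requires it to be free in its binding domain — the clause headed by 'hired'.
— Andre's husband: subject of the clause headed by 'considered'; c-commands the pronoun but lies outside its binding domain — allowed.
— Felix: subject of the clause headed by 'hired'; c-commands the pronoun within its binding domain — blocked (Principle B).
— Ivan: subject of the clause headed by 'reminded'; c-commands the pronoun but lies outside its binding domain — allowed.
— Jonas: possessor inside the object DP of the clause headed by 'reminded'; does not c-command the pronoun — Principle B does not apply; allowed.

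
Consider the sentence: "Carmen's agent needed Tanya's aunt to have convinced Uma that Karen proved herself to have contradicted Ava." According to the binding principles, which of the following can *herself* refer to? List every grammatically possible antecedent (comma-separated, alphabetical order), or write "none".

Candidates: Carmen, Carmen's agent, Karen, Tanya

Karen

*herself* is a reflexive; Principle A requires it to be bound within its binding domain — the clause headed by 'proved'.
— Carmen: possessor inside the subject DP of the matrix clause; does not c-command the reflexive — cannot bind it (Principle A).
— Carmen's agent: subject of the matrix clause; c-commands the reflexive but lies outside its binding domain — cannot bind it (Principle A).
— Karen: subject of the clause headed by 'proved'; c-commands the reflexive within its binding domain — allowed (Principle A).
— Tanya: possessor inside the subject DP of the clause headed by 'convinced'; does not c-command the reflexive — cannot bind it (Principle A).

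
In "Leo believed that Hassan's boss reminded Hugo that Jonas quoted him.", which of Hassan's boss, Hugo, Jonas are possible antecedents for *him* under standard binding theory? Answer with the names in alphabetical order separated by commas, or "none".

*him* is a pronoun; Principle B requires it to be free in its binding domain — the clause headed by 'quoted'.
— Hassan's boss: subject of the clause headed by 'reminded'; c-commands the pronoun but lies outside its binding domain — allowed.
— Hugo: object of the clause headed by 'reminded'; c-commands the pronoun but lies outside its binding domain — allowed.
— Jonas: subject of the clause headed by 'quoted'; c-commands the pronoun within its binding domain — blocked (Principle B).

Hassan's boss, Hugo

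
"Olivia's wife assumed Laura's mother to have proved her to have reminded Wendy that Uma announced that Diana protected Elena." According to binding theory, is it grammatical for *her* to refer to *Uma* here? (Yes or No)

No

*Uma* is an R-expression; Principle C requires it to be free (not bound by any c-commanding expression).
— her: subject of the clause headed by 'reminded'; the pronoun c-commands the R-expression — coreference blocked (Principle C).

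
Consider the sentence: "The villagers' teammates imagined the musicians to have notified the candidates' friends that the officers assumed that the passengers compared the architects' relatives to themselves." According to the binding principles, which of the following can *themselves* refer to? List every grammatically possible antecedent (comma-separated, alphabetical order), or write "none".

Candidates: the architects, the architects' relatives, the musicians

the architects' relatives

*themselves* is a reflexive; Principle A requires it to be bound within its binding domain — the clause headed by 'compared'.
— the architects: possessor inside the object DP of the clause headed by 'compared'; does not c-command the reflexive — cannot bind it (Principle A).
— the architects' relatives: object of the clause headed by 'compared'; c-commands the reflexive within its binding domain — allowed (Principle A).
— the musicians: subject of the clause headed by 'notified'; c-commands the reflexive but lies outside its binding domain — cannot bind it (Principle A).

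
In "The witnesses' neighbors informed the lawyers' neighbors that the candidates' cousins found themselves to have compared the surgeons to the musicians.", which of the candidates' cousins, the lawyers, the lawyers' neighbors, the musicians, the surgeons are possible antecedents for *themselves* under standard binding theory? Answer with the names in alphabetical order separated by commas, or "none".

the candidates' cousins

*themselves* is a reflexive; Principle A requires it to be bound within its binding domain — the clause headed by 'found'.
— the candidates' cousins: subject of the clause headed by 'found'; c-commands the reflexive within its binding domain — allowed (Principle A).
— the lawyers: possessor inside the object DP of the matrix clause; does not c-command the reflexive — cannot bind it (Principle A).
— the lawyers' neighbors: object of the matrix clause; c-commands the reflexive but lies outside its binding domain — cannot bind it (Principle A).
— the musicians: second object of the clause headed by 'compared'; does not c-command the reflexive — cannot bind it (Principle A).
— the surgeons: object of the clause headed by 'compared'; does not c-command the reflexive — cannot bind it (Principle A).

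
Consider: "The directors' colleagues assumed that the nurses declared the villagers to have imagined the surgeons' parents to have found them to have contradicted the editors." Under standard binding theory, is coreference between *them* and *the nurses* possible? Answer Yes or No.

Yes

*the nurses* is an R-expression; Principle C requires it to be free (not bound by any c-commanding expression).
— them: subject of the clause headed by 'contradicted'; the pronoun does not c-command the R-expression — coreference allowed.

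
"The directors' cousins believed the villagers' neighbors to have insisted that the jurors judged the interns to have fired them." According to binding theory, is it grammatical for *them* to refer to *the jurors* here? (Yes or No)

Yes

*the jurors* is an R-expression; Principle C requires it to be free (not bound by any c-commanding expression).
— them: object of the clause headed by 'fired'; the pronoun does not c-command the R-expression — coreference allowed.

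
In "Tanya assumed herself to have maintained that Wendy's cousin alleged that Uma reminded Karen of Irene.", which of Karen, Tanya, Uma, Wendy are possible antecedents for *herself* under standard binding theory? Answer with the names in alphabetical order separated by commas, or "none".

Tanya

*herself* is a reflexive; Principle A requires it to be bound within its binding domain — the matrix clause.
— Karen: object of the clause headed by 'reminded'; does not c-command the reflexive — cannot bind it (Principle A).
— Tanya: subject of the matrix clause; c-commands the reflexive within its binding domain — allowed (Principle A).
— Uma: subject of the clause headed by 'reminded'; does not c-command the reflexive — cannot bind it (Principle A).
— Wendy: possessor inside the subject DP of the clause headed by 'alleged'; does not c-command the reflexive — cannot bind it (Principle A).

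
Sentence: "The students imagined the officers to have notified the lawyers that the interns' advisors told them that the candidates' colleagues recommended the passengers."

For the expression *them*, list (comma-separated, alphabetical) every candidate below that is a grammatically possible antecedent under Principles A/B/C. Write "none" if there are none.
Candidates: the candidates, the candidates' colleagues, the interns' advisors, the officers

*them* is a pronoun; Principle B requires it to be free in its binding domain — the clause headed by 'told'.
— the candidates: possessor inside the subject DP of the clause headed by 'recommended'; is c-commanded by the pronoun; coreference would bind this R-expression — blocked (Principle C).
— the candidates' colleagues: subject of the clause headed by 'recommended'; is c-commanded by the pronoun; coreference would bind this R-expression — blocked (Principle C).
— the interns' advisors: subject of the clause headed by 'told'; c-commands the pronoun within its binding domain — blocked (Principle B).
— the officers: subject of the clause headed by 'notified'; c-commands the pronoun but lies outside its binding domain — allowed.

the officers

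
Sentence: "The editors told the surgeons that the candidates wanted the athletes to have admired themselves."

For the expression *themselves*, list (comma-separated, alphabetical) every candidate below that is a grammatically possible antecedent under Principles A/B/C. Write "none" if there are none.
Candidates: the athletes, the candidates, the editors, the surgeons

*themselves* is a reflexive; Principle A requires it to be bound within its binding domain — the clause headed by 'admired'.
— the athletes: subject of the clause headed by 'admired'; c-commands the reflexive within its binding domain — allowed (Principle A).
— the candidates: subject of the clause headed by 'wanted'; c-commands the reflexive but lies outside its binding domain — cannot bind it (Principle A).
— the editors: subject of the matrix clause; c-commands the reflexive but lies outside its binding domain — cannot bind it (Principle A).
— the surgeons: object of the matrix clause; c-commands the reflexive but lies outside its binding domain — cannot bind it (Principle A).

the athletes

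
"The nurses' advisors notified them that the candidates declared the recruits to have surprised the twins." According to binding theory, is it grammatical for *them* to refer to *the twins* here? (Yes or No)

*the twins* is an R-expression; Principle C requires it to be free (not bound by any c-commanding expression).
— them: object of the matrix clause; the pronoun c-commands the R-expression — coreference blocked (Principle C).

No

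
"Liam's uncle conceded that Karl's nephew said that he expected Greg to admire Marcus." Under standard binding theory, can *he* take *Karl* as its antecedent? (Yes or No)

Yes

*he* is a pronoun; Principle B requires it to be free in its binding domain — the clause headed by 'expected'.
— Karl: possessor inside the subject DP of the clause headed by 'said'; does not c-command the pronoun — Principle B does not apply; allowed.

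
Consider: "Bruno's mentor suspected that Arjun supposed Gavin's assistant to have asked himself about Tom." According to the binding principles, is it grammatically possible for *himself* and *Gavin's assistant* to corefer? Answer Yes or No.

*himself* is a reflexive; Principle A requires it to be bound within its binding domain — the clause headed by 'asked'.
— Gavin's assistant: subject of the clause headed by 'asked'; c-commands the reflexive within its binding domain — allowed (Principle A).

Yes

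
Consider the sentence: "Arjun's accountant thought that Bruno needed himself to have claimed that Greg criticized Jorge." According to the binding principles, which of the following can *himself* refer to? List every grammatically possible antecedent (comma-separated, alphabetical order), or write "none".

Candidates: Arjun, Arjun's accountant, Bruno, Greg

*himself* is a reflexive; Principle A requires it to be bound within its binding domain — the clause headed by 'needed'.
— Arjun: possessor inside the subject DP of the matrix clause; does not c-command the reflexive — cannot bind it (Principle A).
— Arjun's accountant: subject of the matrix clause; c-commands the reflexive but lies outside its binding domain — cannot bind it (Principle A).
— Bruno: subject of the clause headed by 'needed'; c-commands the reflexive within its binding domain — allowed (Principle A).
— Greg: subject of the clause headed by 'criticized'; does not c-command the reflexive — cannot bind it (Principle A).

Bruno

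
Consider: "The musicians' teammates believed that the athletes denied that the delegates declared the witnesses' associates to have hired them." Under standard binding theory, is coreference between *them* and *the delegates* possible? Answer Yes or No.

*the delegates* is an R-expression; Principle C requires it to be free (not bound by any c-commanding expression).
— them: object of the clause headed by 'hired'; the pronoun does not c-command the R-expression — coreference allowed.

Yes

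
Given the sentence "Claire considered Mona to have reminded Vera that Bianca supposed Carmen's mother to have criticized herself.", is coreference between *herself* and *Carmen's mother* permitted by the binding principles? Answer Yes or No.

*herself* is a reflexive; Principle A requires it to be bound within its binding domain — the clause headed by 'criticized'.
— Carmen's mother: subject of the clause headed by 'criticized'; c-commands the reflexive within its binding domain — allowed (Principle A).

Yes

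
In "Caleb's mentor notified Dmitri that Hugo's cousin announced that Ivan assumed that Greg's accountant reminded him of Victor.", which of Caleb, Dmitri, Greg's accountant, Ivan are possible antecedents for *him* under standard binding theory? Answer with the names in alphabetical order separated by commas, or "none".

*him* is a pronoun; Principle B requires it to be free in its binding domain — the clause headed by 'reminded'.
— Caleb: possessor inside the subject DP of the matrix clause; does not c-command the pronoun — Principle B does not apply; allowed.
— Dmitri: object of the matrix clause; c-commands the pronoun but lies outside its binding domain — allowed.
— Greg's accountant: subject of the clause headed by 'reminded'; c-commands the pronoun within its binding domain — blocked (Principle B).
— Ivan: subject of the clause headed by 'assumed'; c-commands the pronoun but lies outside its binding domain — allowed.

Caleb, Dmitri, Ivan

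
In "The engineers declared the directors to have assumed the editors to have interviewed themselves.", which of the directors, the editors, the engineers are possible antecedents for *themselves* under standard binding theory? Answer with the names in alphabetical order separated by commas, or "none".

*themselves* is a reflexive; Principle A requires it to be bound within its binding domain — the clause headed by 'interviewed'.
— the directors: subject of the clause headed by 'assumed'; c-commands the reflexive but lies outside its binding domain — cannot bind it (Principle A).
— the editors: subject of the clause headed by 'interviewed'; c-commands the reflexive within its binding domain — allowed (Principle A).
— the engineers: subject of the matrix clause; c-commands the reflexive but lies outside its binding domain — cannot bind it (Principle A).

the editors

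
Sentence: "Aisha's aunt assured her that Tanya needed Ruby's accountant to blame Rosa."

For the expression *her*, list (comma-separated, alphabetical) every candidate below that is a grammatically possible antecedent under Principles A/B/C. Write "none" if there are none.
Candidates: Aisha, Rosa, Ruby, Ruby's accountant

*her* is a pronoun; Principle B requires it to be free in its binding domain — the matrix clause.
— Aisha: possessor inside the subject DP of the matrix clause; does not c-command the pronoun — Principle B does not apply; allowed.
— Rosa: object of the clause headed by 'blame'; is c-commanded by the pronoun; coreference would bind this R-expression — blocked (Principle C).
— Ruby: possessor inside the subject DP of the clause headed by 'blame'; is c-commanded by the pronoun; coreference would bind this R-expression — blocked (Principle C).
— Ruby's accountant: subject of the clause headed by 'blame'; is c-commanded by the pronoun; coreference would bind this R-expression — blocked (Principle C).

Aisha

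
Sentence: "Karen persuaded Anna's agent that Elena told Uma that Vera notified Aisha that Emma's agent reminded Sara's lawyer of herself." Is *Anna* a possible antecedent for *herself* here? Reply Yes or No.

*herself* is a reflexive; Principle A requires it to be bound within its binding domain — the clause headed by 'reminded'.
— Anna: possessor inside the object DP of the matrix clause; does not c-command the reflexive — cannot bind it (Principle A).

No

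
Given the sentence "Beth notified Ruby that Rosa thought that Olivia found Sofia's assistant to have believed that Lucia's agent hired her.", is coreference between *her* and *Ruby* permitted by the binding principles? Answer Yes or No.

*her* is a pronoun; Principle B requires it to be free in its binding domain — the clause headed by 'hired'.
— Ruby: object of the matrix clause; c-commands the pronoun but lies outside its binding domain — allowed.

Yes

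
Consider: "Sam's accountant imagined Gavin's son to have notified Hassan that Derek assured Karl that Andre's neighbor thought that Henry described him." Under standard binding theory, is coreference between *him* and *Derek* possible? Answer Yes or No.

Yes

*Derek* is an R-expression; Principle C requires it to be free (not bound by any c-commanding expression).
— him: object of the clause headed by 'described'; the pronoun does not c-command the R-expression — coreference allowed.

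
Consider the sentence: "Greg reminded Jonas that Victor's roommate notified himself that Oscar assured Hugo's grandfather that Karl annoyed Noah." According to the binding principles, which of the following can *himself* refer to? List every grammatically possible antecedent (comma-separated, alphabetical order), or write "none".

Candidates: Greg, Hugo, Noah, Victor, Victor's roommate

Victor's roommate

*himself* is a reflexive; Principle A requires it to be bound within its binding domain — the clause headed by 'notified'.
— Greg: subject of the matrix clause; c-commands the reflexive but lies outside its binding domain — cannot bind it (Principle A).
— Hugo: possessor inside the object DP of the clause headed by 'assured'; does not c-command the reflexive — cannot bind it (Principle A).
— Noah: object of the clause headed by 'annoyed'; does not c-command the reflexive — cannot bind it (Principle A).
— Victor: possessor inside the subject DP of the clause headed by 'notified'; does not c-command the reflexive — cannot bind it (Principle A).
— Victor's roommate: subject of the clause headed by 'notified'; c-commands the reflexive within its binding domain — allowed (Principle A).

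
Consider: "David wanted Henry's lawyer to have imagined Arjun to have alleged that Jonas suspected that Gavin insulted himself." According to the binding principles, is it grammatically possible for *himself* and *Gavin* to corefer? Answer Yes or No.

*himself* is a reflexive; Principle A requires it to be bound within its binding domain — the clause headed by 'insulted'.
— Gavin: subject of the clause headed by 'insulted'; c-commands the reflexive within its binding domain — allowed (Principle A).

Yes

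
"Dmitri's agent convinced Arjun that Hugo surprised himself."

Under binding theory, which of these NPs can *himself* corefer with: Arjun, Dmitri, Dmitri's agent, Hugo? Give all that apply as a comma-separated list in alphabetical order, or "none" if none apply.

Hugo

*himself* is a reflexive; Principle A requires it to be bound within its binding domain — the clause headed by 'surprised'.
— Arjun: object of the matrix clause; c-commands the reflexive but lies outside its binding domain — cannot bind it (Principle A).
— Dmitri: possessor inside the subject DP of the matrix clause; does not c-command the reflexive — cannot bind it (Principle A).
— Dmitri's agent: subject of the matrix clause; c-commands the reflexive but lies outside its binding domain — cannot bind it (Principle A).
— Hugo: subject of the clause headed by 'surprised'; c-commands the reflexive within its binding domain — allowed (Principle A).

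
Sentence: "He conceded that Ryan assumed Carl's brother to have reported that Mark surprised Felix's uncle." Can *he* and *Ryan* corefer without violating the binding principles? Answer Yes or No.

*Ryan* is an R-expression; Principle C requires it to be free (not bound by any c-commanding expression).
— he: subject of the matrix clause; the pronoun c-commands the R-expression — coreference blocked (Principle C).

No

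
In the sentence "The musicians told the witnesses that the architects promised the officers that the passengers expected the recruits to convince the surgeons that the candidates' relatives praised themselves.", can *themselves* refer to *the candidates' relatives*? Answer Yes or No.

Yes

*themselves* is a reflexive; Principle A requires it to be bound within its binding domain — the clause headed by 'praised'.
— the candidates' relatives: subject of the clause headed by 'praised'; c-commands the reflexive within its binding domain — allowed (Principle A).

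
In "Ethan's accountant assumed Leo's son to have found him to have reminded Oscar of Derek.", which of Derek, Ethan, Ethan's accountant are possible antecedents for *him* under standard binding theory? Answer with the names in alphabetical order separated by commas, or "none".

*him* is a pronoun; Principle B requires it to be free in its binding domain — the clause headed by 'found'.
— Derek: second object of the clause headed by 'reminded'; is c-commanded by the pronoun; coreference would bind this R-expression — blocked (Principle C).
— Ethan: possessor inside the subject DP of the matrix clause; does not c-command the pronoun — Principle B does not apply; allowed.
— Ethan's accountant: subject of the matrix clause; c-commands the pronoun but lies outside its binding domain — allowed.

Ethan, Ethan's accountant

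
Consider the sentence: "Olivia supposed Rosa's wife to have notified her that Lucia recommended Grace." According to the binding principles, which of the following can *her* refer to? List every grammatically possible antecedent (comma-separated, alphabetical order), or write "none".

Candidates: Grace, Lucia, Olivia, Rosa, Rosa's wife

*her* is a pronoun; Principle B requires it to be free in its binding domain — the clause headed by 'notified'.
— Grace: object of the clause headed by 'recommended'; is c-commanded by the pronoun; coreference would bind this R-expression — blocked (Principle C).
— Lucia: subject of the clause headed by 'recommended'; is c-commanded by the pronoun; coreference would bind this R-expression — blocked (Principle C).
— Olivia: subject of the matrix clause; c-commands the pronoun but lies outside its binding domain — allowed.
— Rosa: possessor inside the subject DP of the clause headed by 'notified'; does not c-command the pronoun — Principle B does not apply; allowed.
— Rosa's wife: subject of the clause headed by 'notified'; c-commands the pronoun within its binding domain — blocked (Principle B).

Olivia, Rosa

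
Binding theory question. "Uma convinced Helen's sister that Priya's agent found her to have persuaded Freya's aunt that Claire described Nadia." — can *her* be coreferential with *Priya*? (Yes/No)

Yes

*her* is a pronoun; Principle B requires it to be free in its binding domain — the clause headed by 'found'.
— Priya: possessor inside the subject DP of the clause headed by 'found'; does not c-command the pronoun — Principle B does not apply; allowed.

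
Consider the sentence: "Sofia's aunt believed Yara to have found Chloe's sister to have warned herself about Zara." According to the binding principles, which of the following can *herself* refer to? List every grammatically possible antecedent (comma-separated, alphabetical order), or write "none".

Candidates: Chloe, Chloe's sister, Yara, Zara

Chloe's sister

*herself* is a reflexive; Principle A requires it to be bound within its binding domain — the clause headed by 'warned'.
— Chloe: possessor inside the subject DP of the clause headed by 'warned'; does not c-command the reflexive — cannot bind it (Principle A).
— Chloe's sister: subject of the clause headed by 'warned'; c-commands the reflexive within its binding domain — allowed (Principle A).
— Yara: subject of the clause headed by 'found'; c-commands the reflexive but lies outside its binding domain — cannot bind it (Principle A).
— Zara: second object of the clause headed by 'warned'; does not c-command the reflexive — cannot bind it (Principle A).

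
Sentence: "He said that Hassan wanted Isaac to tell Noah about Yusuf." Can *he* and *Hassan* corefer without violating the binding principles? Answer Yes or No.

*Hassan* is an R-expression; Principle C requires it to be free (not bound by any c-commanding expression).
— he: subject of the matrix clause; the pronoun c-commands the R-expression — coreference blocked (Principle C).

No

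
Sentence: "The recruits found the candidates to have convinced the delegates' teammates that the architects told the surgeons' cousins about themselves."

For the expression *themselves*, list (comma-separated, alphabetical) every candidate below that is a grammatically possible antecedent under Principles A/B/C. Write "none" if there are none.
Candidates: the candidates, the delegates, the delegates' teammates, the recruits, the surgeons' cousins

the surgeons' cousins

*themselves* is a reflexive; Principle A requires it to be bound within its binding domain — the clause headed by 'told'.
— the candidates: subject of the clause headed by 'convinced'; c-commands the reflexive but lies outside its binding domain — cannot bind it (Principle A).
— the delegates: possessor inside the object DP of the clause headed by 'convinced'; does not c-command the reflexive — cannot bind it (Principle A).
— the delegates' teammates: object of the clause headed by 'convinced'; c-commands the reflexive but lies outside its binding domain — cannot bind it (Principle A).
— the recruits: subject of the matrix clause; c-commands the reflexive but lies outside its binding domain — cannot bind it (Principle A).
— the surgeons' cousins: object of the clause headed by 'told'; c-commands the reflexive within its binding domain — allowed (Principle A).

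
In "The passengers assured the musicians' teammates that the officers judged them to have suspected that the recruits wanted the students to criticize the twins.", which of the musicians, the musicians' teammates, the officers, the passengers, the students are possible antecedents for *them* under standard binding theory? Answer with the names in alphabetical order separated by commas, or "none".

the musicians, the musicians' teammates, the passengers

*them* is a pronoun; Principle B requires it to be free in its binding domain — the clause headed by 'judged'.
— the musicians: possessor inside the object DP of the matrix clause; does not c-command the pronoun — Principle B does not apply; allowed.
— the musicians' teammates: object of the matrix clause; c-commands the pronoun but lies outside its binding domain — allowed.
— the officers: subject of the clause headed by 'judged'; c-commands the pronoun within its binding domain — blocked (Principle B).
— the passengers: subject of the matrix clause; c-commands the pronoun but lies outside its binding domain — allowed.
— the students: subject of the clause headed by 'criticize'; is c-commanded by the pronoun; coreference would bind this R-expression — blocked (Principle C).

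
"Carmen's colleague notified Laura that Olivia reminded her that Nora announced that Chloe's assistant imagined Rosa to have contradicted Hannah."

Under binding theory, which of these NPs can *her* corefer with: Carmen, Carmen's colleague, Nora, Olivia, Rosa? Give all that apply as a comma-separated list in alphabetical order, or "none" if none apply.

*her* is a pronoun; Principle B requires it to be free in its binding domain — the clause headed by 'reminded'.
— Carmen: possessor inside the subject DP of the matrix clause; does not c-command the pronoun — Principle B does not apply; allowed.
— Carmen's colleague: subject of the matrix clause; c-commands the pronoun but lies outside its binding domain — allowed.
— Nora: subject of the clause headed by 'announced'; is c-commanded by the pronoun; coreference would bind this R-expression — blocked (Principle C).
— Olivia: subject of the clause headed by 'reminded'; c-commands the pronoun within its binding domain — blocked (Principle B).
— Rosa: subject of the clause headed by 'contradicted'; is c-commanded by the pronoun; coreference would bind this R-expression — blocked (Principle C).

Carmen, Carmen's colleague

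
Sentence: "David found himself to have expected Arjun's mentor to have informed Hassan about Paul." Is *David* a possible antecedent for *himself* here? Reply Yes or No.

Yes

*himself* is a reflexive; Principle A requires it to be bound within its binding domain — the matrix clause.
— David: subject of the matrix clause; c-commands the reflexive within its binding domain — allowed (Principle A).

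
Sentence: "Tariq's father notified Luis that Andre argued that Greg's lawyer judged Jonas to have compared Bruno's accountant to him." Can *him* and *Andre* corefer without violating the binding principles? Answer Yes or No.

Yes

*Andre* is an R-expression; Principle C requires it to be free (not bound by any c-commanding expression).
— him: second object of the clause headed by 'compared'; the pronoun does not c-command the R-expression — coreference allowed.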